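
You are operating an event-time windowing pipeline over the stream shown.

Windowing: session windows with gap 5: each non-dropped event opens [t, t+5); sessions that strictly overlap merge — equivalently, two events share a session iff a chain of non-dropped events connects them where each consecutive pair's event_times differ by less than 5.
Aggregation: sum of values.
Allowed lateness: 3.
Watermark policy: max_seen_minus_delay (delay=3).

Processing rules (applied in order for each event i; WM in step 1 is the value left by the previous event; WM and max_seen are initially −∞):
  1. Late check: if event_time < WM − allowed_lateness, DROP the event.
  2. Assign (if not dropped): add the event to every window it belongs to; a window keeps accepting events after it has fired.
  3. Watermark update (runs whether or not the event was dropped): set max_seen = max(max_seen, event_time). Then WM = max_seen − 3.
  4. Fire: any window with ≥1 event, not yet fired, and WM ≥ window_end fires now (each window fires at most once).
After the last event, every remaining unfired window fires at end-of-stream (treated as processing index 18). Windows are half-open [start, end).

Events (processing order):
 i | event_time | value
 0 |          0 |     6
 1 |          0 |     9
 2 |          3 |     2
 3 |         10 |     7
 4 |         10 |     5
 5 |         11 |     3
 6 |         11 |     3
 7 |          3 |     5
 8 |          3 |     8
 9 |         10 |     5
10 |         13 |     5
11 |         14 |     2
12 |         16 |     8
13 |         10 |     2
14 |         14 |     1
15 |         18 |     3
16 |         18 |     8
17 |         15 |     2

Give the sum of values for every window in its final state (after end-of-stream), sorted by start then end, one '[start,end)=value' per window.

[0,8)=17 [10,23)=54

i=0 t=0 v=6: → [0,5); WM=-3
i=1 t=0 v=9: → [0,5); WM=-3
i=2 t=3 v=2: → [0,8); WM=0
i=3 t=10 v=7: → [10,15); WM=7
i=4 t=10 v=5: → [10,15); WM=7
i=5 t=11 v=3: → [10,16); WM=8
i=6 t=11 v=3: → [10,16); WM=8
i=7 t=3 v=5: DROP (t<8-3); WM=8
i=8 t=3 v=8: DROP (t<8-3); WM=8
i=9 t=10 v=5: → [10,16); WM=8
i=10 t=13 v=5: → [10,18); WM=10
i=11 t=14 v=2: → [10,19); WM=11
i=12 t=16 v=8: → [10,21); WM=13
i=13 t=10 v=2: → [10,21); WM=13
i=14 t=14 v=1: → [10,21); WM=13
i=15 t=18 v=3: → [10,23); WM=15
i=16 t=18 v=8: → [10,23); WM=15
i=17 t=15 v=2: → [10,23); WM=15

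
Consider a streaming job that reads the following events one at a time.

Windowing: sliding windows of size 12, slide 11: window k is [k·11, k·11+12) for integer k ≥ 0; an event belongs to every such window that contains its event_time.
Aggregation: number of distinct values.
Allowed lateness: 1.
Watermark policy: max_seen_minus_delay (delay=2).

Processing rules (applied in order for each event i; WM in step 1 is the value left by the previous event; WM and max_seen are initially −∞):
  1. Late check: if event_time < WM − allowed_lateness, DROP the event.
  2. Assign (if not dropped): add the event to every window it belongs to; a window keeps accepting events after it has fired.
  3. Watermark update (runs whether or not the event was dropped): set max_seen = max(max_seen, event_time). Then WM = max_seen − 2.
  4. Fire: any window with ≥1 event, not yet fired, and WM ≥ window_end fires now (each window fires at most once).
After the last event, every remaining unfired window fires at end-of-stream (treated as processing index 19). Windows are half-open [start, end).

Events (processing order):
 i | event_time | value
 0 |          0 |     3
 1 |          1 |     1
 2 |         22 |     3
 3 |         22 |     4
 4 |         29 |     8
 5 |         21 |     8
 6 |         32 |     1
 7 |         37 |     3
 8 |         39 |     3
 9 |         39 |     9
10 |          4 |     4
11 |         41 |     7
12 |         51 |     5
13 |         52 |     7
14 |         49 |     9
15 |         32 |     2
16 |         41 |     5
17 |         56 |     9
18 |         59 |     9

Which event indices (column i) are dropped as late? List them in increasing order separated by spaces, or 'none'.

i=0 t=0 v=3: → [0,12); WM=-2
i=1 t=1 v=1: → [0,12); WM=-1
i=2 t=22 v=3: → [22,34),[11,23); WM=20; [0,12) fires=2
i=3 t=22 v=4: → [22,34),[11,23); WM=20
i=4 t=29 v=8: → [22,34); WM=27; [11,23) fires=2
i=5 t=21 v=8: DROP (t<27-1); WM=27
i=6 t=32 v=1: → [22,34); WM=30
i=7 t=37 v=3: → [33,45); WM=35; [22,34) fires=4
i=8 t=39 v=3: → [33,45); WM=37
i=9 t=39 v=9: → [33,45); WM=37
i=10 t=4 v=4: DROP (t<37-1); WM=37
i=11 t=41 v=7: → [33,45); WM=39
i=12 t=51 v=5: → [44,56); WM=49; [33,45) fires=3
i=13 t=52 v=7: → [44,56); WM=50
i=14 t=49 v=9: → [44,56); WM=50
i=15 t=32 v=2: DROP (t<50-1); WM=50
i=16 t=41 v=5: DROP (t<50-1); WM=50
i=17 t=56 v=9: → [55,67); WM=54
i=18 t=59 v=9: → [55,67); WM=57; [44,56) fires=3

5 10 15 16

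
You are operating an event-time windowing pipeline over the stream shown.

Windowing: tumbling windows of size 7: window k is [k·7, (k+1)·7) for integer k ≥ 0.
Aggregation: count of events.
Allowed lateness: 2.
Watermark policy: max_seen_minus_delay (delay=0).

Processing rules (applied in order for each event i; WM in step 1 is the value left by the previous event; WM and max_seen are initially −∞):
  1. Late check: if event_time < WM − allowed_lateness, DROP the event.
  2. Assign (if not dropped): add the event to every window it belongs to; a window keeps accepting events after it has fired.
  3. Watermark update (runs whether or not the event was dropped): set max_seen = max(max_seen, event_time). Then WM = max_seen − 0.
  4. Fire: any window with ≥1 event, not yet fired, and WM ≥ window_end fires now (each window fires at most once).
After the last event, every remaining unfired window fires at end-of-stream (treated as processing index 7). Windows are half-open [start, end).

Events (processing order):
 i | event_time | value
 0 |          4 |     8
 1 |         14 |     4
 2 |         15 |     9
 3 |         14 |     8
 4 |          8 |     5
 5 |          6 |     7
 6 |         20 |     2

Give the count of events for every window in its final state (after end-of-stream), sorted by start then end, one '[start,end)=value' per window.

[0,7)=1 [14,21)=4

i=0 t=4 v=8: → [0,7); WM=4
i=1 t=14 v=4: → [14,21); WM=14; [0,7) fires=1
i=2 t=15 v=9: → [14,21); WM=15
i=3 t=14 v=8: → [14,21); WM=15
i=4 t=8 v=5: DROP (t<15-2); WM=15
i=5 t=6 v=7: DROP (t<15-2); WM=15
i=6 t=20 v=2: → [14,21); WM=20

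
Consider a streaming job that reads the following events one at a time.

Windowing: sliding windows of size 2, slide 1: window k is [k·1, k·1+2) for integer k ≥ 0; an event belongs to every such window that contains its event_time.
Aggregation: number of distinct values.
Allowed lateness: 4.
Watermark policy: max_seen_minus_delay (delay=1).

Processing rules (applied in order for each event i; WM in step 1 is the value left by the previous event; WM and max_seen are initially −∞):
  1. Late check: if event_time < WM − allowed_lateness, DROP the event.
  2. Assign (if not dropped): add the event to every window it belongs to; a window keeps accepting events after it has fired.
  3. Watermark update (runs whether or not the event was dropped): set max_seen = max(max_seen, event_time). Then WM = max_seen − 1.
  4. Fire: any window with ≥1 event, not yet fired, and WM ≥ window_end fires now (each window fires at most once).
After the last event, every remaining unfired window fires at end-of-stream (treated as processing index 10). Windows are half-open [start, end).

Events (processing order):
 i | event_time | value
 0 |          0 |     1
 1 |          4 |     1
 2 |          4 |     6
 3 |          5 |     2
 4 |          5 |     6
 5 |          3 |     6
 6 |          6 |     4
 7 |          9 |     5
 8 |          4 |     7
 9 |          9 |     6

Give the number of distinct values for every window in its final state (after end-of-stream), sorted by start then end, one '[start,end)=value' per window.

i=0 t=0 v=1: → [0,2); WM=-1
i=1 t=4 v=1: → [4,6),[3,5); WM=3; [0,2) fires=1
i=2 t=4 v=6: → [4,6),[3,5); WM=3
i=3 t=5 v=2: → [5,7),[4,6); WM=4
i=4 t=5 v=6: → [5,7),[4,6); WM=4
i=5 t=3 v=6: → [3,5),[2,4); WM=4; [2,4) fires=1
i=6 t=6 v=4: → [6,8),[5,7); WM=5; [3,5) fires=2
i=7 t=9 v=5: → [9,11),[8,10); WM=8; [4,6) fires=3 [5,7) fires=3 [6,8) fires=1
i=8 t=4 v=7: → [4,6),[3,5); WM=8
i=9 t=9 v=6: → [9,11),[8,10); WM=8

[0,2)=1 [2,4)=1 [3,5)=3 [4,6)=4 [5,7)=3 [6,8)=1 [8,10)=2 [9,11)=2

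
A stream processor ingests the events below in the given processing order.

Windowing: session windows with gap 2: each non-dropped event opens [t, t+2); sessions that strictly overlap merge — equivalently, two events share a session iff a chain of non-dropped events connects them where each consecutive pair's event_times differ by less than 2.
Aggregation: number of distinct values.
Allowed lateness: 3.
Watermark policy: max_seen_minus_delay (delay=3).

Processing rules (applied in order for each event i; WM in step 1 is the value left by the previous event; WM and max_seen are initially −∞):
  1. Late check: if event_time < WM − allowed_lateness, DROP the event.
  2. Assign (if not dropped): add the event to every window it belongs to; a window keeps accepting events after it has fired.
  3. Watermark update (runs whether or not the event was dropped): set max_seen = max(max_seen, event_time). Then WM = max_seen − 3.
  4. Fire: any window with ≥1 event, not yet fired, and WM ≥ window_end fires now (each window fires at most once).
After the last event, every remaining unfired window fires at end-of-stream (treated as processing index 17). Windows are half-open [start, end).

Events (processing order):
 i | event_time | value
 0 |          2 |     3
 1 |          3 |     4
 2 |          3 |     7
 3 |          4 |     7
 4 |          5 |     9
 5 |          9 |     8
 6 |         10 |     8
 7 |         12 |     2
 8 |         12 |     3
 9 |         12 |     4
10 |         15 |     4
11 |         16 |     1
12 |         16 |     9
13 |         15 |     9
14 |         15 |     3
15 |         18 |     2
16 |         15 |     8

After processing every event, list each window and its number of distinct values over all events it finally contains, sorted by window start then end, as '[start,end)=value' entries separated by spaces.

[2,7)=4 [9,12)=1 [12,14)=3 [15,18)=5 [18,20)=1

i=0 t=2 v=3: → [2,4); WM=-1
i=1 t=3 v=4: → [2,5); WM=0
i=2 t=3 v=7: → [2,5); WM=0
i=3 t=4 v=7: → [2,6); WM=1
i=4 t=5 v=9: → [2,7); WM=2
i=5 t=9 v=8: → [9,11); WM=6
i=6 t=10 v=8: → [9,12); WM=7
i=7 t=12 v=2: → [12,14); WM=9
i=8 t=12 v=3: → [12,14); WM=9
i=9 t=12 v=4: → [12,14); WM=9
i=10 t=15 v=4: → [15,17); WM=12
i=11 t=16 v=1: → [15,18); WM=13
i=12 t=16 v=9: → [15,18); WM=13
i=13 t=15 v=9: → [15,18); WM=13
i=14 t=15 v=3: → [15,18); WM=13
i=15 t=18 v=2: → [18,20); WM=15
i=16 t=15 v=8: → [15,18); WM=15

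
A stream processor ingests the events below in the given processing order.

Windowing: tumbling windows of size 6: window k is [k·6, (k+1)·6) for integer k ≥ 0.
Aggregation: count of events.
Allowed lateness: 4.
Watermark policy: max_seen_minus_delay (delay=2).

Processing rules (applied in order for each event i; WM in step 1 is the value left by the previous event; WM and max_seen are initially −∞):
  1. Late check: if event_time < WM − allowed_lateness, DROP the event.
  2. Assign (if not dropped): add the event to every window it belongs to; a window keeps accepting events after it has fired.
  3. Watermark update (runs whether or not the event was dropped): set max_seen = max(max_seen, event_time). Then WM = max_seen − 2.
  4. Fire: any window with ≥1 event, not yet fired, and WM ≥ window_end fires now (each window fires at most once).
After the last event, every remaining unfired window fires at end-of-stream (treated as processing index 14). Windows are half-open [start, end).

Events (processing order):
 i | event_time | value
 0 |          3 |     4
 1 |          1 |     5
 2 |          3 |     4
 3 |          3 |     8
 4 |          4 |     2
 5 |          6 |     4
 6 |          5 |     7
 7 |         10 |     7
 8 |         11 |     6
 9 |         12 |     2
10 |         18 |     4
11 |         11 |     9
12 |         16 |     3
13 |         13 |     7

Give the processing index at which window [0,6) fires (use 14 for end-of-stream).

i=0 t=3 v=4: → [0,6); WM=1
i=1 t=1 v=5: → [0,6); WM=1
i=2 t=3 v=4: → [0,6); WM=1
i=3 t=3 v=8: → [0,6); WM=1
i=4 t=4 v=2: → [0,6); WM=2
i=5 t=6 v=4: → [6,12); WM=4
i=6 t=5 v=7: → [0,6); WM=4
i=7 t=10 v=7: → [6,12); WM=8; [0,6) fires=6
i=8 t=11 v=6: → [6,12); WM=9
i=9 t=12 v=2: → [12,18); WM=10
i=10 t=18 v=4: → [18,24); WM=16; [6,12) fires=3
i=11 t=11 v=9: DROP (t<16-4); WM=16
i=12 t=16 v=3: → [12,18); WM=16
i=13 t=13 v=7: → [12,18); WM=16

7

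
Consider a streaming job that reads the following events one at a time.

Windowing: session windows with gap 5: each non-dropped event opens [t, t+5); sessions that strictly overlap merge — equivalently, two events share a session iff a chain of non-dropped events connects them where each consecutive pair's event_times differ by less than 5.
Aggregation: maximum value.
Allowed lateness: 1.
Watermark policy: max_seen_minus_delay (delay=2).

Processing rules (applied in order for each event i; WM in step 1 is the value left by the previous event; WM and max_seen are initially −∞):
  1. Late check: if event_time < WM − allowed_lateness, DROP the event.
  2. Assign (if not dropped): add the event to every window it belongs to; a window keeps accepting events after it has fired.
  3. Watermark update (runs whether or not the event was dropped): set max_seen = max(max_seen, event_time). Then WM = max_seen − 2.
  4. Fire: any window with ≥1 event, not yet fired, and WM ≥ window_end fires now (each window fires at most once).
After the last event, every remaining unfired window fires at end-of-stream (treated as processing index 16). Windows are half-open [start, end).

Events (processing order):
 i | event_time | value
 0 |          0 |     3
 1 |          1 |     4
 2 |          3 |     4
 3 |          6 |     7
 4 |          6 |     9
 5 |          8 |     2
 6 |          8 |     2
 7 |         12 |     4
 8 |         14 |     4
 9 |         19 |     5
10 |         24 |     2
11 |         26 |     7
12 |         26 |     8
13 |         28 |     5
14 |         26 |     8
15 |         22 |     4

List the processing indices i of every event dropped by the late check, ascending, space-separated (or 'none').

15

i=0 t=0 v=3: → [0,5); WM=-2
i=1 t=1 v=4: → [0,6); WM=-1
i=2 t=3 v=4: → [0,8); WM=1
i=3 t=6 v=7: → [0,11); WM=4
i=4 t=6 v=9: → [0,11); WM=4
i=5 t=8 v=2: → [0,13); WM=6
i=6 t=8 v=2: → [0,13); WM=6
i=7 t=12 v=4: → [0,17); WM=10
i=8 t=14 v=4: → [0,19); WM=12
i=9 t=19 v=5: → [19,24); WM=17
i=10 t=24 v=2: → [24,29); WM=22
i=11 t=26 v=7: → [24,31); WM=24
i=12 t=26 v=8: → [24,31); WM=24
i=13 t=28 v=5: → [24,33); WM=26
i=14 t=26 v=8: → [24,33); WM=26
i=15 t=22 v=4: DROP (t<26-1); WM=26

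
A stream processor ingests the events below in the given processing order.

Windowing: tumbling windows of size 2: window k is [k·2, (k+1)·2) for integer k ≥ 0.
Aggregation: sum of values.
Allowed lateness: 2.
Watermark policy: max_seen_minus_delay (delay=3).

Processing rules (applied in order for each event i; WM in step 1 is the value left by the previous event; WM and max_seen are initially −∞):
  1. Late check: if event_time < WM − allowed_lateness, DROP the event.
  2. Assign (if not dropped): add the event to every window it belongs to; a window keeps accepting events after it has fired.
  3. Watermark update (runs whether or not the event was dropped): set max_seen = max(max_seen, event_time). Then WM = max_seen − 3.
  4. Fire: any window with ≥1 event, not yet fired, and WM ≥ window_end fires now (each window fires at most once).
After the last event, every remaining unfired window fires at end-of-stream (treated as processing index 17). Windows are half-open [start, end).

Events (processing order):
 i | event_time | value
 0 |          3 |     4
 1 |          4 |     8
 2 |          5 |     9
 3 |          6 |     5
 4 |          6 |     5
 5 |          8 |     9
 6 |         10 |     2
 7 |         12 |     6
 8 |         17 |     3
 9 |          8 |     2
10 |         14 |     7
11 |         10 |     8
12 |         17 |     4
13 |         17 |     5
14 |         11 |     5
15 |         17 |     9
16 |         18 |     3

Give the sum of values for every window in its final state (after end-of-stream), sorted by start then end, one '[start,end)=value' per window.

[2,4)=4 [4,6)=17 [6,8)=10 [8,10)=9 [10,12)=2 [12,14)=6 [14,16)=7 [16,18)=21 [18,20)=3

i=0 t=3 v=4: → [2,4); WM=0
i=1 t=4 v=8: → [4,6); WM=1
i=2 t=5 v=9: → [4,6); WM=2
i=3 t=6 v=5: → [6,8); WM=3
i=4 t=6 v=5: → [6,8); WM=3
i=5 t=8 v=9: → [8,10); WM=5; [2,4) fires=4
i=6 t=10 v=2: → [10,12); WM=7; [4,6) fires=17
i=7 t=12 v=6: → [12,14); WM=9; [6,8) fires=10
i=8 t=17 v=3: → [16,18); WM=14; [8,10) fires=9 [10,12) fires=2 [12,14) fires=6
i=9 t=8 v=2: DROP (t<14-2); WM=14
i=10 t=14 v=7: → [14,16); WM=14
i=11 t=10 v=8: DROP (t<14-2); WM=14
i=12 t=17 v=4: → [16,18); WM=14
i=13 t=17 v=5: → [16,18); WM=14
i=14 t=11 v=5: DROP (t<14-2); WM=14
i=15 t=17 v=9: → [16,18); WM=14
i=16 t=18 v=3: → [18,20); WM=15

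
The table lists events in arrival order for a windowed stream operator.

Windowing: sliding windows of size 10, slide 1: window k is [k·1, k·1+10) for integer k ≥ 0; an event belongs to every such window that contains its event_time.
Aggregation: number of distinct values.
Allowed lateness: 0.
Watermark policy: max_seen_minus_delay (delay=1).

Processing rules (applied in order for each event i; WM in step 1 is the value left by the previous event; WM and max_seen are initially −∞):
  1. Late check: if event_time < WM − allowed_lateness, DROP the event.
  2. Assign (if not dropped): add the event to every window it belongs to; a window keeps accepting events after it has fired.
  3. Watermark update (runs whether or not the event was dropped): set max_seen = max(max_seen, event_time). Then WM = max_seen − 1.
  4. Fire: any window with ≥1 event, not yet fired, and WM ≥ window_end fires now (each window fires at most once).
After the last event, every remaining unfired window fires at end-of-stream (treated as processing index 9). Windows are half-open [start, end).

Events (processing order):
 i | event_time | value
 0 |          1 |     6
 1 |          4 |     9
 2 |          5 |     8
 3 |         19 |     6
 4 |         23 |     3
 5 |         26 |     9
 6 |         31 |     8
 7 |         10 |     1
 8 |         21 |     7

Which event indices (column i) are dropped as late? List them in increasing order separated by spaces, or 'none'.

i=0 t=1 v=6: → [1,11),[0,10); WM=0
i=1 t=4 v=9: → [4,14),[3,13),[2,12),[1,11),[0,10); WM=3
i=2 t=5 v=8: → [5,15),[4,14),[3,13),[2,12),[1,11),[0,10); WM=4
i=3 t=19 v=6: → [19,29),[18,28),[17,27),[16,26),[15,25),[14,24),[13,23),[12,22),[11,21),[10,20); WM=18; [0,10) fires=3 [1,11) fires=3 [2,12) fires=2 [3,13) fires=2 [4,14) fires=2 [5,15) fires=1
i=4 t=23 v=3: → [23,33),[22,32),[21,31),[20,30),[19,29),[18,28),[17,27),[16,26),[15,25),[14,24); WM=22; [10,20) fires=1 [11,21) fires=1 [12,22) fires=1
i=5 t=26 v=9: → [26,36),[25,35),[24,34),[23,33),[22,32),[21,31),[20,30),[19,29),[18,28),[17,27); WM=25; [13,23) fires=1 [14,24) fires=2 [15,25) fires=2
i=6 t=31 v=8: → [31,41),[30,40),[29,39),[28,38),[27,37),[26,36),[25,35),[24,34),[23,33),[22,32); WM=30; [16,26) fires=2 [17,27) fires=3 [18,28) fires=3 [19,29) fires=3 [20,30) fires=2
i=7 t=10 v=1: DROP (t<30-0); WM=30
i=8 t=21 v=7: DROP (t<30-0); WM=30

7 8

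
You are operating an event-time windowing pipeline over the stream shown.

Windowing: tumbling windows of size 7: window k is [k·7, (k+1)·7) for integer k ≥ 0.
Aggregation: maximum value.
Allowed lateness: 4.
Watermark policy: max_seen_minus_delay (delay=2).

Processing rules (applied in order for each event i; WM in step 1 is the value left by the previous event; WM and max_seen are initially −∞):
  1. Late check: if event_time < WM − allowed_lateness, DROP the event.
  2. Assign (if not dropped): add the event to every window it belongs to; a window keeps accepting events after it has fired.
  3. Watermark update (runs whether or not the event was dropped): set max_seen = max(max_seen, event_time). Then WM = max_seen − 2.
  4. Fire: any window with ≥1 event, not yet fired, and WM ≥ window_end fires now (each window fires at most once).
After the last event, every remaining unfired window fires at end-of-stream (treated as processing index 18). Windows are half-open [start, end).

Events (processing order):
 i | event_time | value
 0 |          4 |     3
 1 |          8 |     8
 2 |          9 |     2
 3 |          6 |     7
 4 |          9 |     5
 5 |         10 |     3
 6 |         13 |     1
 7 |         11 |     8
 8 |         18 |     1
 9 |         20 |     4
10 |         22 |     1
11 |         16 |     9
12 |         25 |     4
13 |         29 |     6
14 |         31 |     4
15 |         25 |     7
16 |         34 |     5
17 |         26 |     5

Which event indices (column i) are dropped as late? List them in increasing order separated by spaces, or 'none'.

17

i=0 t=4 v=3: → [0,7); WM=2
i=1 t=8 v=8: → [7,14); WM=6
i=2 t=9 v=2: → [7,14); WM=7; [0,7) fires=3
i=3 t=6 v=7: → [0,7); WM=7
i=4 t=9 v=5: → [7,14); WM=7
i=5 t=10 v=3: → [7,14); WM=8
i=6 t=13 v=1: → [7,14); WM=11
i=7 t=11 v=8: → [7,14); WM=11
i=8 t=18 v=1: → [14,21); WM=16; [7,14) fires=8
i=9 t=20 v=4: → [14,21); WM=18
i=10 t=22 v=1: → [21,28); WM=20
i=11 t=16 v=9: → [14,21); WM=20
i=12 t=25 v=4: → [21,28); WM=23; [14,21) fires=9
i=13 t=29 v=6: → [28,35); WM=27
i=14 t=31 v=4: → [28,35); WM=29; [21,28) fires=4
i=15 t=25 v=7: → [21,28); WM=29
i=16 t=34 v=5: → [28,35); WM=32
i=17 t=26 v=5: DROP (t<32-4); WM=32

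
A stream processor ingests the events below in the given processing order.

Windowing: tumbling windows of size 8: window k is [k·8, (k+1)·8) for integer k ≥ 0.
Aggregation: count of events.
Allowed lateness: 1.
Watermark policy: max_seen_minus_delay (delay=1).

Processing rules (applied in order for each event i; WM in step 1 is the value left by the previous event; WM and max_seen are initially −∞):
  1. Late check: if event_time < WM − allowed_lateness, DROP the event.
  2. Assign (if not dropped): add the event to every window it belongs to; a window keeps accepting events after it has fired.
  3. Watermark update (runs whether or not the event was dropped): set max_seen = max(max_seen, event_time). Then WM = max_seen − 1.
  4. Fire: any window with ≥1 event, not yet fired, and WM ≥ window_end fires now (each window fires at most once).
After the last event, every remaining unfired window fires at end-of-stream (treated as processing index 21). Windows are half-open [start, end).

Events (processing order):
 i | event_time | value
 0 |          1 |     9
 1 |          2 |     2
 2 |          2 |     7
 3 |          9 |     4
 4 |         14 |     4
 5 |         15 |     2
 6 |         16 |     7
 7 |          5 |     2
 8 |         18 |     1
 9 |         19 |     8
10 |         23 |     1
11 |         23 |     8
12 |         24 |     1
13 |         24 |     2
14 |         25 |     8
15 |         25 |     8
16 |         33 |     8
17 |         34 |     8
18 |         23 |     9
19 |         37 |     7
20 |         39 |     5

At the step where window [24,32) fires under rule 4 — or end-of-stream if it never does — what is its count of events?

4

i=0 t=1 v=9: → [0,8); WM=0
i=1 t=2 v=2: → [0,8); WM=1
i=2 t=2 v=7: → [0,8); WM=1
i=3 t=9 v=4: → [8,16); WM=8; [0,8) fires=3
i=4 t=14 v=4: → [8,16); WM=13
i=5 t=15 v=2: → [8,16); WM=14
i=6 t=16 v=7: → [16,24); WM=15
i=7 t=5 v=2: DROP (t<15-1); WM=15
i=8 t=18 v=1: → [16,24); WM=17; [8,16) fires=3
i=9 t=19 v=8: → [16,24); WM=18
i=10 t=23 v=1: → [16,24); WM=22
i=11 t=23 v=8: → [16,24); WM=22
i=12 t=24 v=1: → [24,32); WM=23
i=13 t=24 v=2: → [24,32); WM=23
i=14 t=25 v=8: → [24,32); WM=24; [16,24) fires=5
i=15 t=25 v=8: → [24,32); WM=24
i=16 t=33 v=8: → [32,40); WM=32; [24,32) fires=4
i=17 t=34 v=8: → [32,40); WM=33
i=18 t=23 v=9: DROP (t<33-1); WM=33
i=19 t=37 v=7: → [32,40); WM=36
i=20 t=39 v=5: → [32,40); WM=38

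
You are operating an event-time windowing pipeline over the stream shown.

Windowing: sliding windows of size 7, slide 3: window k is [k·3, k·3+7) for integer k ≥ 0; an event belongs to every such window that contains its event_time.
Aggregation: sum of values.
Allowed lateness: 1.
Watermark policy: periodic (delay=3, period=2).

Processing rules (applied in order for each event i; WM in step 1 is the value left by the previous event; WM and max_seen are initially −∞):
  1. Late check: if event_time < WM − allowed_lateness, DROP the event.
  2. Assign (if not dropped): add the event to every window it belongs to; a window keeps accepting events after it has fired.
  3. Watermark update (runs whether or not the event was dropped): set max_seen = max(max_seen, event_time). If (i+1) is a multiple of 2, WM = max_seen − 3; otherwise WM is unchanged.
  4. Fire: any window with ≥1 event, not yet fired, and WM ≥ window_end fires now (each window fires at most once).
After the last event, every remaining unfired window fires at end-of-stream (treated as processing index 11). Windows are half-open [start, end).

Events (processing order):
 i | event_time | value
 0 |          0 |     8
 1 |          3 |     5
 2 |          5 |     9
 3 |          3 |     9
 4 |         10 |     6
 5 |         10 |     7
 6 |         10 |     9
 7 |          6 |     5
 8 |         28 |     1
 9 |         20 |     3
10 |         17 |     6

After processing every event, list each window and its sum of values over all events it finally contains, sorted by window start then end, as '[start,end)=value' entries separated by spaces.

[0,7)=36 [3,10)=28 [6,13)=27 [9,16)=22 [15,22)=3 [18,25)=3 [24,31)=1 [27,34)=1

i=0 t=0 v=8: → [0,7); WM=−∞
i=1 t=3 v=5: → [3,10),[0,7); WM=0
i=2 t=5 v=9: → [3,10),[0,7); WM=0
i=3 t=3 v=9: → [3,10),[0,7); WM=2
i=4 t=10 v=6: → [9,16),[6,13); WM=2
i=5 t=10 v=7: → [9,16),[6,13); WM=7; [0,7) fires=31
i=6 t=10 v=9: → [9,16),[6,13); WM=7
i=7 t=6 v=5: → [6,13),[3,10),[0,7); WM=7
i=8 t=28 v=1: → [27,34),[24,31); WM=7
i=9 t=20 v=3: → [18,25),[15,22); WM=25; [3,10) fires=28 [6,13) fires=27 [9,16) fires=22 [15,22) fires=3 [18,25) fires=3
i=10 t=17 v=6: DROP (t<25-1); WM=25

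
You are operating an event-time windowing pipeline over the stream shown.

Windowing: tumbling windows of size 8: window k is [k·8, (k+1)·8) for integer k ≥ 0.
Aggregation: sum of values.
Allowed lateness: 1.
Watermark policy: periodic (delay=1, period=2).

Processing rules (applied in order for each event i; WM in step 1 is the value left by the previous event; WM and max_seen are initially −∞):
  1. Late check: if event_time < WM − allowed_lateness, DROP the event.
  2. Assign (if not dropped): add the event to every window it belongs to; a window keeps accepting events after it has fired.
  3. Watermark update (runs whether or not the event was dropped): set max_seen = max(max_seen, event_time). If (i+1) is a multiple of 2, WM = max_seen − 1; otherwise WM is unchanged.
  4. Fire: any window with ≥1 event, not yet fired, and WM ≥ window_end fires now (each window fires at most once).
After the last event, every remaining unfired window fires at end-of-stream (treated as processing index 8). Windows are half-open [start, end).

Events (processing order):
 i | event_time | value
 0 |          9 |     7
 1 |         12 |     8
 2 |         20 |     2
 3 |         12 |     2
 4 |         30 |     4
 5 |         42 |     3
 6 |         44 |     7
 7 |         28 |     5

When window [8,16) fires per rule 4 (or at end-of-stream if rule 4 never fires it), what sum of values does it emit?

17

i=0 t=9 v=7: → [8,16); WM=−∞
i=1 t=12 v=8: → [8,16); WM=11
i=2 t=20 v=2: → [16,24); WM=11
i=3 t=12 v=2: → [8,16); WM=19; [8,16) fires=17
i=4 t=30 v=4: → [24,32); WM=19
i=5 t=42 v=3: → [40,48); WM=41; [16,24) fires=2 [24,32) fires=4
i=6 t=44 v=7: → [40,48); WM=41
i=7 t=28 v=5: DROP (t<41-1); WM=43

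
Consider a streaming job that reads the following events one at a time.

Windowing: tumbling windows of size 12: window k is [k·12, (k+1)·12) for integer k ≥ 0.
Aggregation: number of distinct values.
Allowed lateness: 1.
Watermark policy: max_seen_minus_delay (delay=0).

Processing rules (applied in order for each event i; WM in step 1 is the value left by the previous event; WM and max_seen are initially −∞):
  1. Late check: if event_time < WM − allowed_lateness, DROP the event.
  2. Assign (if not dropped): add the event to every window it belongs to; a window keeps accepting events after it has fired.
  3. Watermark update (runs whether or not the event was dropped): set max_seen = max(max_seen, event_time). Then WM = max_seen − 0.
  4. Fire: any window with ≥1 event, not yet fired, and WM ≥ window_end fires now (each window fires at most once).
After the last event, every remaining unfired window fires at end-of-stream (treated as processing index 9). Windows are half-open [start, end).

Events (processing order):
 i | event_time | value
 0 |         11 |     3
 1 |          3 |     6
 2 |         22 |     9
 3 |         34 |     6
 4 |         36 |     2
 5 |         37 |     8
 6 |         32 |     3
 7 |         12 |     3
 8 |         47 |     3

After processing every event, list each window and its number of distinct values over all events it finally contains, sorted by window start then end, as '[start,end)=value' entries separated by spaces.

i=0 t=11 v=3: → [0,12); WM=11
i=1 t=3 v=6: DROP (t<11-1); WM=11
i=2 t=22 v=9: → [12,24); WM=22; [0,12) fires=1
i=3 t=34 v=6: → [24,36); WM=34; [12,24) fires=1
i=4 t=36 v=2: → [36,48); WM=36; [24,36) fires=1
i=5 t=37 v=8: → [36,48); WM=37
i=6 t=32 v=3: DROP (t<37-1); WM=37
i=7 t=12 v=3: DROP (t<37-1); WM=37
i=8 t=47 v=3: → [36,48); WM=47

[0,12)=1 [12,24)=1 [24,36)=1 [36,48)=3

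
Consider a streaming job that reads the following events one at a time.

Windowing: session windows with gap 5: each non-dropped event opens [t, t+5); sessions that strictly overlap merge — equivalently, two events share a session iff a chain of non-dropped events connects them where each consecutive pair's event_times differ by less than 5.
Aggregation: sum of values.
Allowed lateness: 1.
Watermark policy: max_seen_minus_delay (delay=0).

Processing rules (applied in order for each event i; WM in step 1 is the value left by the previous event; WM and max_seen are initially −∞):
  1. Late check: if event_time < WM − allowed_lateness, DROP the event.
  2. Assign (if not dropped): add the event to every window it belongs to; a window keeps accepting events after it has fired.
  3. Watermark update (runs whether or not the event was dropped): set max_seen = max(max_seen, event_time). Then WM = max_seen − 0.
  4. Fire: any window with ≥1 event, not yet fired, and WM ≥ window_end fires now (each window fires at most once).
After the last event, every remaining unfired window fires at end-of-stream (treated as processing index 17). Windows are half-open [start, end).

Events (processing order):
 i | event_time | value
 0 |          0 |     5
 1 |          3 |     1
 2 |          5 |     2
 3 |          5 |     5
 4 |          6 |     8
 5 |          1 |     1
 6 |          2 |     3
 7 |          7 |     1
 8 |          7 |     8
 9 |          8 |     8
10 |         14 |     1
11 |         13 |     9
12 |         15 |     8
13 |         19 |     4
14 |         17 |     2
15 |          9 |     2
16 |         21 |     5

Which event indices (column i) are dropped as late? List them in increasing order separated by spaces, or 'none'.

i=0 t=0 v=5: → [0,5); WM=0
i=1 t=3 v=1: → [0,8); WM=3
i=2 t=5 v=2: → [0,10); WM=5
i=3 t=5 v=5: → [0,10); WM=5
i=4 t=6 v=8: → [0,11); WM=6
i=5 t=1 v=1: DROP (t<6-1); WM=6
i=6 t=2 v=3: DROP (t<6-1); WM=6
i=7 t=7 v=1: → [0,12); WM=7
i=8 t=7 v=8: → [0,12); WM=7
i=9 t=8 v=8: → [0,13); WM=8
i=10 t=14 v=1: → [14,19); WM=14
i=11 t=13 v=9: → [13,19); WM=14
i=12 t=15 v=8: → [13,20); WM=15
i=13 t=19 v=4: → [13,24); WM=19
i=14 t=17 v=2: DROP (t<19-1); WM=19
i=15 t=9 v=2: DROP (t<19-1); WM=19
i=16 t=21 v=5: → [13,26); WM=21

5 6 14 15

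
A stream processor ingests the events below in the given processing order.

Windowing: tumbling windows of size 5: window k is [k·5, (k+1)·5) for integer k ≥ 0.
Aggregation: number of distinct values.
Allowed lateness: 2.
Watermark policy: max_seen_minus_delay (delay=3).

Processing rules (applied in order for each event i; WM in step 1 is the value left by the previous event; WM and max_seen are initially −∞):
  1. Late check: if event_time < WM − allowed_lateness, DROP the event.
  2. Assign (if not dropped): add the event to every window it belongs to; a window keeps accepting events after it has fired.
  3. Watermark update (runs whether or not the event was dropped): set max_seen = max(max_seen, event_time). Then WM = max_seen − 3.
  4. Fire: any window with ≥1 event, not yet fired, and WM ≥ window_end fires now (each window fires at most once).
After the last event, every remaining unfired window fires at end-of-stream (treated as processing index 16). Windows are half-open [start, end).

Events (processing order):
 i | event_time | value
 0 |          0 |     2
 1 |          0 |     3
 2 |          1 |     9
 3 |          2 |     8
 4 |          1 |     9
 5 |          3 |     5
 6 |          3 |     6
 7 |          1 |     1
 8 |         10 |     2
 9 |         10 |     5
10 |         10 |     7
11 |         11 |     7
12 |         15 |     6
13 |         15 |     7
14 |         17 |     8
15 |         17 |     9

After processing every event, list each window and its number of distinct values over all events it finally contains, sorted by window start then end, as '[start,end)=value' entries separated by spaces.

[0,5)=7 [10,15)=3 [15,20)=4

i=0 t=0 v=2: → [0,5); WM=-3
i=1 t=0 v=3: → [0,5); WM=-3
i=2 t=1 v=9: → [0,5); WM=-2
i=3 t=2 v=8: → [0,5); WM=-1
i=4 t=1 v=9: → [0,5); WM=-1
i=5 t=3 v=5: → [0,5); WM=0
i=6 t=3 v=6: → [0,5); WM=0
i=7 t=1 v=1: → [0,5); WM=0
i=8 t=10 v=2: → [10,15); WM=7; [0,5) fires=7
i=9 t=10 v=5: → [10,15); WM=7
i=10 t=10 v=7: → [10,15); WM=7
i=11 t=11 v=7: → [10,15); WM=8
i=12 t=15 v=6: → [15,20); WM=12
i=13 t=15 v=7: → [15,20); WM=12
i=14 t=17 v=8: → [15,20); WM=14
i=15 t=17 v=9: → [15,20); WM=14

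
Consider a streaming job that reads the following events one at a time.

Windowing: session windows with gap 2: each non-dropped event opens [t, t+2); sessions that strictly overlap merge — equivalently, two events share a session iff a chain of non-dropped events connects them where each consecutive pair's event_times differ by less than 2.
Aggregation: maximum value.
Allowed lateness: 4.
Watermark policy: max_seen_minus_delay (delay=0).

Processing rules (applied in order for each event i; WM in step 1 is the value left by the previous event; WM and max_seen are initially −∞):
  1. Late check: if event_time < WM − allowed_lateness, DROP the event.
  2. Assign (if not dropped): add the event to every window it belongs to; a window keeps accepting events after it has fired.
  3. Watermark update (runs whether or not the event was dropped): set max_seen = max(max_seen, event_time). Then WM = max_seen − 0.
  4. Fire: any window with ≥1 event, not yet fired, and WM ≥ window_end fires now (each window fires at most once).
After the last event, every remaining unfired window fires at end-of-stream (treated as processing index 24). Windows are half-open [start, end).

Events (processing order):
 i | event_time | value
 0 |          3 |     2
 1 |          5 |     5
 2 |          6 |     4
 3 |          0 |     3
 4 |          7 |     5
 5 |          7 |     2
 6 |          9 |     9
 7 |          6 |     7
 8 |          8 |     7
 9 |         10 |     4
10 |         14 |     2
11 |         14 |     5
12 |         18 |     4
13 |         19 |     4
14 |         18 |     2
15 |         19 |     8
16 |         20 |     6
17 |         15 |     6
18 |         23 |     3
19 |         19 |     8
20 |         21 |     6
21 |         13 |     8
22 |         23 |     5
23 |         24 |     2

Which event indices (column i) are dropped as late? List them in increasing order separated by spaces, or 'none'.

3 17 21

i=0 t=3 v=2: → [3,5); WM=3
i=1 t=5 v=5: → [5,7); WM=5
i=2 t=6 v=4: → [5,8); WM=6
i=3 t=0 v=3: DROP (t<6-4); WM=6
i=4 t=7 v=5: → [5,9); WM=7
i=5 t=7 v=2: → [5,9); WM=7
i=6 t=9 v=9: → [9,11); WM=9
i=7 t=6 v=7: → [5,9); WM=9
i=8 t=8 v=7: → [5,11); WM=9
i=9 t=10 v=4: → [5,12); WM=10
i=10 t=14 v=2: → [14,16); WM=14
i=11 t=14 v=5: → [14,16); WM=14
i=12 t=18 v=4: → [18,20); WM=18
i=13 t=19 v=4: → [18,21); WM=19
i=14 t=18 v=2: → [18,21); WM=19
i=15 t=19 v=8: → [18,21); WM=19
i=16 t=20 v=6: → [18,22); WM=20
i=17 t=15 v=6: DROP (t<20-4); WM=20
i=18 t=23 v=3: → [23,25); WM=23
i=19 t=19 v=8: → [18,22); WM=23
i=20 t=21 v=6: → [18,23); WM=23
i=21 t=13 v=8: DROP (t<23-4); WM=23
i=22 t=23 v=5: → [23,25); WM=23
i=23 t=24 v=2: → [23,26); WM=24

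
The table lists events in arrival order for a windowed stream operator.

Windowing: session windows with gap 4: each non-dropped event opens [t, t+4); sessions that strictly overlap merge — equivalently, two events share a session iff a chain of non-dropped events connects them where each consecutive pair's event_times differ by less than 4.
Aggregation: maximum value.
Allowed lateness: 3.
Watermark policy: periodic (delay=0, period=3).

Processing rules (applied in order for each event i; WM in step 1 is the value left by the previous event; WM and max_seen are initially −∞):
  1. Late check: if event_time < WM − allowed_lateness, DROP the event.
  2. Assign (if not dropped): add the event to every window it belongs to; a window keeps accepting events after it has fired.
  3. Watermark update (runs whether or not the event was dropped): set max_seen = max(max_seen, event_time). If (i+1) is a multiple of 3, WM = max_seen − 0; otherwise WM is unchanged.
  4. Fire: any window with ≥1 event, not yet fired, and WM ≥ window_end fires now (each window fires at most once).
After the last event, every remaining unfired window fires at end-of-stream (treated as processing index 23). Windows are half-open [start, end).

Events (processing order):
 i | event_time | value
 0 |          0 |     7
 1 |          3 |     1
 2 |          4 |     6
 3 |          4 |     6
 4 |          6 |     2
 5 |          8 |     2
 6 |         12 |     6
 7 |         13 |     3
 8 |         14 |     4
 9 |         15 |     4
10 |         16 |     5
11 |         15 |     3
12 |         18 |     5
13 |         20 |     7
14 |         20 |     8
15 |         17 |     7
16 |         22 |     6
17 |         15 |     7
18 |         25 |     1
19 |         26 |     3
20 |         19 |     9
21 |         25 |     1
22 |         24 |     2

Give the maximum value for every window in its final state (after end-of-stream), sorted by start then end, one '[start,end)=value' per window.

[0,12)=7 [12,30)=9

i=0 t=0 v=7: → [0,4); WM=−∞
i=1 t=3 v=1: → [0,7); WM=−∞
i=2 t=4 v=6: → [0,8); WM=4
i=3 t=4 v=6: → [0,8); WM=4
i=4 t=6 v=2: → [0,10); WM=4
i=5 t=8 v=2: → [0,12); WM=8
i=6 t=12 v=6: → [12,16); WM=8
i=7 t=13 v=3: → [12,17); WM=8
i=8 t=14 v=4: → [12,18); WM=14
i=9 t=15 v=4: → [12,19); WM=14
i=10 t=16 v=5: → [12,20); WM=14
i=11 t=15 v=3: → [12,20); WM=16
i=12 t=18 v=5: → [12,22); WM=16
i=13 t=20 v=7: → [12,24); WM=16
i=14 t=20 v=8: → [12,24); WM=20
i=15 t=17 v=7: → [12,24); WM=20
i=16 t=22 v=6: → [12,26); WM=20
i=17 t=15 v=7: DROP (t<20-3); WM=22
i=18 t=25 v=1: → [12,29); WM=22
i=19 t=26 v=3: → [12,30); WM=22
i=20 t=19 v=9: → [12,30); WM=26
i=21 t=25 v=1: → [12,30); WM=26
i=22 t=24 v=2: → [12,30); WM=26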